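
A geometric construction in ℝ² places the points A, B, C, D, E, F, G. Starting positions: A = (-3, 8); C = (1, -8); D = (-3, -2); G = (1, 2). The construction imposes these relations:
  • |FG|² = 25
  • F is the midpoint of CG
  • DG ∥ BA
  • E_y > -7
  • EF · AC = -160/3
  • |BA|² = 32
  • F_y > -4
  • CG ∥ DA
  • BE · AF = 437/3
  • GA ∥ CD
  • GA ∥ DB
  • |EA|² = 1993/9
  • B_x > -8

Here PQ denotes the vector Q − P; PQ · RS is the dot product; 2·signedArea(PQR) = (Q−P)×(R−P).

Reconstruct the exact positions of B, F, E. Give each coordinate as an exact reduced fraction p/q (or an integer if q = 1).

1. B_x = -7  [DG ∥ BA ∩ GA ∥ DB]
2. B_y = 4  [DG ∥ BA ∩ GA ∥ DB]
   → B = (-7, 4)
3. F_x = 1  [F is the midpoint of CG]
4. F_y = -3  [F is the midpoint of CG]
   → F = (1, -3)
5. E_x = 1  [EF · AC = -160/3 ∩ BE · AF = 437/3]
6. E_y = -19/3  [EF · AC = -160/3 ∩ BE · AF = 437/3]
   → E = (1, -19/3)

B = (-7, 4)
E = (1, -19/3)
F = (1, -3)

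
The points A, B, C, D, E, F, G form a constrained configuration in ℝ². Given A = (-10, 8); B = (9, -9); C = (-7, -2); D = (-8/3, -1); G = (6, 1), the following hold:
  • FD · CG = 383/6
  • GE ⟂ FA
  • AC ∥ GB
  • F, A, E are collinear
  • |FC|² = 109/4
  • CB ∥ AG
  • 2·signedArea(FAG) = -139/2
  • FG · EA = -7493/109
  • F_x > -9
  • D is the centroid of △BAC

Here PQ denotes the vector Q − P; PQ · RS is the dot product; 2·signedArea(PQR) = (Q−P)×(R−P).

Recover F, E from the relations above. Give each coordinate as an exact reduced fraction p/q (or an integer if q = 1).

1. F_x = -17/2  [FD · CG = 383/6 ∩ 2·signedArea(FAG) = -139/2]
2. F_y = 3  [FD · CG = 383/6 ∩ 2·signedArea(FAG) = -139/2]
   → F = (-17/2, 3)
3. E_x = -736/109  [FG · EA = -7493/109 ∩ F, A, E are collinear]
4. E_y = -308/109  [FG · EA = -7493/109 ∩ F, A, E are collinear]
   → E = (-736/109, -308/109)

E = (-736/109, -308/109)
F = (-17/2, 3)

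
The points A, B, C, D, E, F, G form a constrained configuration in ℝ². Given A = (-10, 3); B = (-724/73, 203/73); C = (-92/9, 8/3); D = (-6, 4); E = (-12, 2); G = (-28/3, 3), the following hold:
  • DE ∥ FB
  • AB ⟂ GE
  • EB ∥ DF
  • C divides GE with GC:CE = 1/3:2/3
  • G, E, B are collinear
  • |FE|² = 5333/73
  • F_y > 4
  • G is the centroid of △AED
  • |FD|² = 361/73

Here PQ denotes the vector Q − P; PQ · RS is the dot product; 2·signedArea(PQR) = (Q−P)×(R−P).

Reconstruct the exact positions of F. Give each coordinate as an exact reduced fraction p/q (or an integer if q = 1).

1. F_x = -286/73  [DE ∥ FB ∩ EB ∥ DF]
2. F_y = 349/73  [DE ∥ FB ∩ EB ∥ DF]
   → F = (-286/73, 349/73)

F = (-286/73, 349/73)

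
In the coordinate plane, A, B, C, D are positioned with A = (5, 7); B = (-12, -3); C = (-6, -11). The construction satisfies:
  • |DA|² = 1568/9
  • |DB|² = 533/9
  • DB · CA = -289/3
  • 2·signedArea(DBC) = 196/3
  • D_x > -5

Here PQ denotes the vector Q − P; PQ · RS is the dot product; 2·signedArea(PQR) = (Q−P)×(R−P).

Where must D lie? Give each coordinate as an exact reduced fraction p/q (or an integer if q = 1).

D = (-13/3, -7/3)

1. D_x = -13/3  [2·signedArea(DBC) = 196/3 ∩ DB · CA = -289/3]
2. D_y = -7/3  [2·signedArea(DBC) = 196/3 ∩ DB · CA = -289/3]
   → D = (-13/3, -7/3)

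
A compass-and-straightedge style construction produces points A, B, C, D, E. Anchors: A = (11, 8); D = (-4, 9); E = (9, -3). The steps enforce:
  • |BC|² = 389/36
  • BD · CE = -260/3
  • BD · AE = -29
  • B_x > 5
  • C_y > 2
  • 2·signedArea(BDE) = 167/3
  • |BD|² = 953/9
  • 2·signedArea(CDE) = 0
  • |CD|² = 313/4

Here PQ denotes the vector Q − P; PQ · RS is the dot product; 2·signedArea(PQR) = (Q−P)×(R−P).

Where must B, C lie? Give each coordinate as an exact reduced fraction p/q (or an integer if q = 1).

B = (16/3, 14/3)
C = (5/2, 3)

1. B_x = 16/3  [2·signedArea(BDE) = 167/3 ∩ BD · AE = -29]
2. B_y = 14/3  [2·signedArea(BDE) = 167/3 ∩ BD · AE = -29]
   → B = (16/3, 14/3)
3. C_x = 5/2  [2·signedArea(CDE) = 0 ∩ BD · CE = -260/3]
4. C_y = 3  [2·signedArea(CDE) = 0 ∩ BD · CE = -260/3]
   → C = (5/2, 3)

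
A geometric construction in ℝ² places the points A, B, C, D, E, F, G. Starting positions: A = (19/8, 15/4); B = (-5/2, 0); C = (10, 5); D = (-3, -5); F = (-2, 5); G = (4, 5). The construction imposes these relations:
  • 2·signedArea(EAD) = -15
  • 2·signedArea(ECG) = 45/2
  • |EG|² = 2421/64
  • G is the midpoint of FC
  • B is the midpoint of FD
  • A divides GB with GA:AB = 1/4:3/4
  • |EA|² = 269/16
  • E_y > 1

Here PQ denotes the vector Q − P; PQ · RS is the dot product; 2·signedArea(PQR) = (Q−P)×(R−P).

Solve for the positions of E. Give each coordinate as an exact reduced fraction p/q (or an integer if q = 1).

1. E_x = -7/8  [2·signedArea(ECG) = 45/2 ∩ 2·signedArea(EAD) = -15]
2. E_y = 5/4  [2·signedArea(ECG) = 45/2 ∩ 2·signedArea(EAD) = -15]
   → E = (-7/8, 5/4)

E = (-7/8, 5/4)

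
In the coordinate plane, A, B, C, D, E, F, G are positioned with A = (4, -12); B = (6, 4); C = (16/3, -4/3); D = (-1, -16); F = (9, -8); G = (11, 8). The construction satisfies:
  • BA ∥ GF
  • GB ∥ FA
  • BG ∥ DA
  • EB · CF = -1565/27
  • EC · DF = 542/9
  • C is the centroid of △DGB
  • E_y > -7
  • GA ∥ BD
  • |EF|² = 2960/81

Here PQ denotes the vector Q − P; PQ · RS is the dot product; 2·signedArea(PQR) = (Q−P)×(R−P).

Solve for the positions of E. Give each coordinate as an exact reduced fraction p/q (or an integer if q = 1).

E = (29/9, -56/9)

1. E_x = 29/9  [EC · DF = 542/9 ∩ EB · CF = -1565/27]
2. E_y = -56/9  [EC · DF = 542/9 ∩ EB · CF = -1565/27]
   → E = (29/9, -56/9)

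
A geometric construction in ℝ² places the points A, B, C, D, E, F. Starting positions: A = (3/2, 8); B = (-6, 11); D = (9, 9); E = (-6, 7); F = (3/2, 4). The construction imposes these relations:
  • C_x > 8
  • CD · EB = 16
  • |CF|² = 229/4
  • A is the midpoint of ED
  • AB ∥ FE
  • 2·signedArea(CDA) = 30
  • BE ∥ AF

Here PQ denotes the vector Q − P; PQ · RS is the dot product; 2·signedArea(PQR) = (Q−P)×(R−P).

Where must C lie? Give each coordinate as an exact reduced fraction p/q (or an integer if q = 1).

1. C_x = 9  [2·signedArea(CDA) = 30 ∩ CD · EB = 16]
2. C_y = 5  [2·signedArea(CDA) = 30 ∩ CD · EB = 16]
   → C = (9, 5)

C = (9, 5)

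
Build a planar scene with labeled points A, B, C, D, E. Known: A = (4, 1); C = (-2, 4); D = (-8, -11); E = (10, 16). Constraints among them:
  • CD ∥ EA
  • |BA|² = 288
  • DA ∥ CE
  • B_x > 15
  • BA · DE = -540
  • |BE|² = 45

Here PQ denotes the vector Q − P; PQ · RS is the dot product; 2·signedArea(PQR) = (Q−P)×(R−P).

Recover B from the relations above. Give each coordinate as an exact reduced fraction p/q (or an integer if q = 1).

B = (16, 13)

1. B_x = 16  [line -18·x + -27·y + 639 = 0 ∩ |BE|² = 45]
2. B_y = 13  [line -18·x + -27·y + 639 = 0 ∩ |BE|² = 45]
   → B = (16, 13)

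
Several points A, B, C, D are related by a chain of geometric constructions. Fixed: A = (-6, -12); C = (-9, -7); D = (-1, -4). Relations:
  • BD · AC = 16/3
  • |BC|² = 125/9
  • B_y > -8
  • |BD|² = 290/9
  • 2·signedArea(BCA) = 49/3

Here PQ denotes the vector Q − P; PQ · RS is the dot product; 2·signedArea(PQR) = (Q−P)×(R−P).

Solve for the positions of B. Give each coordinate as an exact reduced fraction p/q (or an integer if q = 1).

1. B_x = -16/3  [BD · AC = 16/3 ∩ 2·signedArea(BCA) = 49/3]
2. B_y = -23/3  [BD · AC = 16/3 ∩ 2·signedArea(BCA) = 49/3]
   → B = (-16/3, -23/3)

B = (-16/3, -23/3)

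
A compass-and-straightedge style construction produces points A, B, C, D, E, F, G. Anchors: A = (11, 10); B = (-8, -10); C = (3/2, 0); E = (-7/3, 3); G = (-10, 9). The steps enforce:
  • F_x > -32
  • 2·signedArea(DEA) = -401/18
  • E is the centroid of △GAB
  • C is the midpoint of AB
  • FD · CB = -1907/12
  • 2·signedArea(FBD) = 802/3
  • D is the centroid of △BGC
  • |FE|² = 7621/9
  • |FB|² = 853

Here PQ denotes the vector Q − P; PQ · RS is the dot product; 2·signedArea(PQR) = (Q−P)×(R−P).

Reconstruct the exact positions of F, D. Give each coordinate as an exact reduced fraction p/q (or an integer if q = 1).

D = (-11/2, -1/3)
F = (-31, 8)

1. D_x = -11/2  [D is the centroid of △BGC]
2. D_y = -1/3  [D is the centroid of △BGC]
   → D = (-11/2, -1/3)
3. F_x = -31  [FD · CB = -1907/12 ∩ 2·signedArea(FBD) = 802/3]
4. F_y = 8  [FD · CB = -1907/12 ∩ 2·signedArea(FBD) = 802/3]
   → F = (-31, 8)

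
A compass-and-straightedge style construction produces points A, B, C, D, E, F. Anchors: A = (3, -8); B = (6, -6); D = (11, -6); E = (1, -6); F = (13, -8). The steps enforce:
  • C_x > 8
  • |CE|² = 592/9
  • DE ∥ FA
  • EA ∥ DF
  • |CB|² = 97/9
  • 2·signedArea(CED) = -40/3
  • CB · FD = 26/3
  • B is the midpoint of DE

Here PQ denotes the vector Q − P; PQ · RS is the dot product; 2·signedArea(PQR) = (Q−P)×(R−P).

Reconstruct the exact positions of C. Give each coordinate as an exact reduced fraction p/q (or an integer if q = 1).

C = (9, -22/3)

1. C_x = 9  [2·signedArea(CED) = -40/3 ∩ CB · FD = 26/3]
2. C_y = -22/3  [2·signedArea(CED) = -40/3 ∩ CB · FD = 26/3]
   → C = (9, -22/3)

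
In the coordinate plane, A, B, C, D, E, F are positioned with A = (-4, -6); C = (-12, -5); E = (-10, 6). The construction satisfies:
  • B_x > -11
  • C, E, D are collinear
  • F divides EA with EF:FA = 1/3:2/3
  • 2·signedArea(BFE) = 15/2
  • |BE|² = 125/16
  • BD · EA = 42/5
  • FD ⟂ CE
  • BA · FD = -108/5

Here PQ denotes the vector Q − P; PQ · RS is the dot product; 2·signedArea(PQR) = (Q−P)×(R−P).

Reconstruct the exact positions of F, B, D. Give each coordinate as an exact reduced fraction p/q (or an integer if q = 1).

B = (-21/2, 13/4)
D = (-266/25, 62/25)
F = (-8, 2)

1. F_x = -8  [F divides EA with EF:FA = 1/3:2/3]
2. F_y = 2  [F divides EA with EF:FA = 1/3:2/3]
   → F = (-8, 2)
3. B_x = -21/2  [line -4·x + -2·y + -71/2 = 0 ∩ |BE|² = 125/16]
4. B_y = 13/4  [line -4·x + -2·y + -71/2 = 0 ∩ |BE|² = 125/16]
   → B = (-21/2, 13/4)
5. D_x = -266/25  [BD · EA = 42/5 ∩ C, E, D are collinear]
6. D_y = 62/25  [BD · EA = 42/5 ∩ C, E, D are collinear]
   → D = (-266/25, 62/25)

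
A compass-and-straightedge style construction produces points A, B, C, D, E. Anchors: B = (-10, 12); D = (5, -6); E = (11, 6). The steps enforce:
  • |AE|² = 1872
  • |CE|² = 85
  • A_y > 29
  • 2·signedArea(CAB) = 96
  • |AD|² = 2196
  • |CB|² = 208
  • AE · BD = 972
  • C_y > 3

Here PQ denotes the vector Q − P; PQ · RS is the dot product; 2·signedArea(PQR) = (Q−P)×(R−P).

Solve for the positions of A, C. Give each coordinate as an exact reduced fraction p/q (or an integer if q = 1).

A = (-25, 30)
C = (2, 4)

1. A_x = -25  [line -15·x + 18·y + -915 = 0 ∩ |AD|² = 2196]
2. A_y = 30  [line -15·x + 18·y + -915 = 0 ∩ |AD|² = 2196]
   → A = (-25, 30)
3. C_x = 2  [line 18·x + 15·y + -96 = 0 ∩ |CE|² = 85]
4. C_y = 4  [line 18·x + 15·y + -96 = 0 ∩ |CE|² = 85]
   → C = (2, 4)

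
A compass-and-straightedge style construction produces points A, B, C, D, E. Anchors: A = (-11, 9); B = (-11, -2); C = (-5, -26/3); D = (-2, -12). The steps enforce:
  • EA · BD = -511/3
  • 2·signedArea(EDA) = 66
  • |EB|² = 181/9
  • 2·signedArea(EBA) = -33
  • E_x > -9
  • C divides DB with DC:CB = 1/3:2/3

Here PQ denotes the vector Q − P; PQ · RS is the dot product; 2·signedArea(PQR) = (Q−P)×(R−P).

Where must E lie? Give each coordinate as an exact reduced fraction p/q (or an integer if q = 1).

1. E_x = -8  [2·signedArea(EBA) = -33 ∩ EA · BD = -511/3]
2. E_y = -16/3  [2·signedArea(EBA) = -33 ∩ EA · BD = -511/3]
   → E = (-8, -16/3)

E = (-8, -16/3)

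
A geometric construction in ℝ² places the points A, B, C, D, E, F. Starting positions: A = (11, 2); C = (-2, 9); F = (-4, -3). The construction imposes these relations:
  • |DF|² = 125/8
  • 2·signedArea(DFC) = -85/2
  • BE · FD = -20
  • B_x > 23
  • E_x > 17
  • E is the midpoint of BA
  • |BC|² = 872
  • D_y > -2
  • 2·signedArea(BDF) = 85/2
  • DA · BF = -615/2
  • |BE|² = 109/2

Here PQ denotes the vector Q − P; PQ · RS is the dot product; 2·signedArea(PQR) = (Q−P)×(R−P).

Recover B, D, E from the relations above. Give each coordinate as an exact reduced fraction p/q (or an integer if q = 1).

B = (24, -5)
D = (-1/4, -7/4)
E = (35/2, -3/2)

1. D_x = -1/4  [line -12·x + 2·y + 1/2 = 0 ∩ |DF|² = 125/8]
2. D_y = -7/4  [line -12·x + 2·y + 1/2 = 0 ∩ |DF|² = 125/8]
   → D = (-1/4, -7/4)
3. B_x = 24  [2·signedArea(BDF) = 85/2 ∩ DA · BF = -615/2]
4. B_y = -5  [2·signedArea(BDF) = 85/2 ∩ DA · BF = -615/2]
   → B = (24, -5)
5. E_x = 35/2  [E is the midpoint of BA]
6. E_y = -3/2  [E is the midpoint of BA]
   → E = (35/2, -3/2)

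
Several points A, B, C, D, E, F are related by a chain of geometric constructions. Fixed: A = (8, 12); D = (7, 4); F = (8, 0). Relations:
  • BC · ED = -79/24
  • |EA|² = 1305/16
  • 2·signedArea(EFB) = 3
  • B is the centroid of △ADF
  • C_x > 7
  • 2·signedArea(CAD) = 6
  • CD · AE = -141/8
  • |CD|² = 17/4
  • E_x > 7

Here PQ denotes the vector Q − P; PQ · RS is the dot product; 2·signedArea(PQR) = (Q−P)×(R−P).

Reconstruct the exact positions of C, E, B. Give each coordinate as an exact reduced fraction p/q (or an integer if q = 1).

1. B_x = 23/3  [B is the centroid of △ADF]
2. B_y = 16/3  [B is the centroid of △ADF]
   → B = (23/3, 16/3)
3. E_x = 29/4  [line -16/3·x + -1/3·y + 119/3 = 0 ∩ |EA|² = 1305/16]
4. E_y = 3  [line -16/3·x + -1/3·y + 119/3 = 0 ∩ |EA|² = 1305/16]
   → E = (29/4, 3)
5. C_x = 15/2  [2·signedArea(CAD) = 6 ∩ BC · ED = -79/24]
6. C_y = 2  [2·signedArea(CAD) = 6 ∩ BC · ED = -79/24]
   → C = (15/2, 2)

B = (23/3, 16/3)
C = (15/2, 2)
E = (29/4, 3)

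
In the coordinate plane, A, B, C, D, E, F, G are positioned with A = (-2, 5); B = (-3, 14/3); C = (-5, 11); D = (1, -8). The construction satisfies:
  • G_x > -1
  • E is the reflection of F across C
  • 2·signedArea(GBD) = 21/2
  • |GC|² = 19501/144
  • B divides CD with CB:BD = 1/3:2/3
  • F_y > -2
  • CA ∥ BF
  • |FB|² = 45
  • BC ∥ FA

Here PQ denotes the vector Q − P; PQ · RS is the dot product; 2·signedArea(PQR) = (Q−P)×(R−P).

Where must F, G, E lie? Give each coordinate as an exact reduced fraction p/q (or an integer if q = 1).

E = (-10, 70/3)
F = (0, -4/3)
G = (-3/4, 1/6)

1. F_x = 0  [BC ∥ FA ∩ CA ∥ BF]
2. F_y = -4/3  [BC ∥ FA ∩ CA ∥ BF]
   → F = (0, -4/3)
3. G_x = -3/4  [line 38/3·x + 4·y + 53/6 = 0 ∩ |GC|² = 19501/144]
4. G_y = 1/6  [line 38/3·x + 4·y + 53/6 = 0 ∩ |GC|² = 19501/144]
   → G = (-3/4, 1/6)
5. E_x = -10  [E is the reflection of F across C]
6. E_y = 70/3  [E is the reflection of F across C]
   → E = (-10, 70/3)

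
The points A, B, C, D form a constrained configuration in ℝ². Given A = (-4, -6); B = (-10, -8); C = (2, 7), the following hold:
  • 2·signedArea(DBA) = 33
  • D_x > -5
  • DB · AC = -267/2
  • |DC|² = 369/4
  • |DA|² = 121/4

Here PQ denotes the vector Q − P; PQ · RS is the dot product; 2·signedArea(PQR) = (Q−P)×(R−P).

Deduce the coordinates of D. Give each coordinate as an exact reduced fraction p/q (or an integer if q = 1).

D = (-4, -1/2)

1. D_x = -4  [2·signedArea(DBA) = 33 ∩ DB · AC = -267/2]
2. D_y = -1/2  [2·signedArea(DBA) = 33 ∩ DB · AC = -267/2]
   → D = (-4, -1/2)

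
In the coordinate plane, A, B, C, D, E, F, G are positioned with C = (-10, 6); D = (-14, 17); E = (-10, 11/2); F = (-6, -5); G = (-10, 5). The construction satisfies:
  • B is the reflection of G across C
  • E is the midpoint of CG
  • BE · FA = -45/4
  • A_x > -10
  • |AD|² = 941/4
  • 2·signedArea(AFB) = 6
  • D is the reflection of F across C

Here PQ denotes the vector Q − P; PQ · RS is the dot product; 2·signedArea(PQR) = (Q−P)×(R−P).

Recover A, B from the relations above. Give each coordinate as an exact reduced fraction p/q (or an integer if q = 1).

1. B_x = -10  [B is the reflection of G across C]
2. B_y = 7  [B is the reflection of G across C]
   → B = (-10, 7)
3. A_x = -9  [2·signedArea(AFB) = 6 ∩ BE · FA = -45/4]
4. A_y = 5/2  [2·signedArea(AFB) = 6 ∩ BE · FA = -45/4]
   → A = (-9, 5/2)

A = (-9, 5/2)
B = (-10, 7)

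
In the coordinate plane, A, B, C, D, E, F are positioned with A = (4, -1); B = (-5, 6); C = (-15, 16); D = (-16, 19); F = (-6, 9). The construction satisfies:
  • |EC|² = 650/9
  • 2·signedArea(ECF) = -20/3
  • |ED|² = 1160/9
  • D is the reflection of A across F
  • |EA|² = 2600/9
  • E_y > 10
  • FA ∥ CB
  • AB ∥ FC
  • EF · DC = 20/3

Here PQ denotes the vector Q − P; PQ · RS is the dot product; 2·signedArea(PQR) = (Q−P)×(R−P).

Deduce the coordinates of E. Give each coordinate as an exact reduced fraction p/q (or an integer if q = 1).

E = (-26/3, 31/3)

1. E_x = -26/3  [2·signedArea(ECF) = -20/3 ∩ EF · DC = 20/3]
2. E_y = 31/3  [2·signedArea(ECF) = -20/3 ∩ EF · DC = 20/3]
   → E = (-26/3, 31/3)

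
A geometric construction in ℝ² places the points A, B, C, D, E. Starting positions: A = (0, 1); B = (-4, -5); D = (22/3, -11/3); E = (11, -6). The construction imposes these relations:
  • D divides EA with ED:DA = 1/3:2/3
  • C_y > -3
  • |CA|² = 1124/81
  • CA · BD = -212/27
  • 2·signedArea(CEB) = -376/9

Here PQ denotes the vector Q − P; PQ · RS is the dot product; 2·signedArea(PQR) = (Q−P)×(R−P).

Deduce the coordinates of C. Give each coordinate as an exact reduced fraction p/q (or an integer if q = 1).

C = (10/9, -23/9)

1. C_x = 10/9  [2·signedArea(CEB) = -376/9 ∩ CA · BD = -212/27]
2. C_y = -23/9  [2·signedArea(CEB) = -376/9 ∩ CA · BD = -212/27]
   → C = (10/9, -23/9)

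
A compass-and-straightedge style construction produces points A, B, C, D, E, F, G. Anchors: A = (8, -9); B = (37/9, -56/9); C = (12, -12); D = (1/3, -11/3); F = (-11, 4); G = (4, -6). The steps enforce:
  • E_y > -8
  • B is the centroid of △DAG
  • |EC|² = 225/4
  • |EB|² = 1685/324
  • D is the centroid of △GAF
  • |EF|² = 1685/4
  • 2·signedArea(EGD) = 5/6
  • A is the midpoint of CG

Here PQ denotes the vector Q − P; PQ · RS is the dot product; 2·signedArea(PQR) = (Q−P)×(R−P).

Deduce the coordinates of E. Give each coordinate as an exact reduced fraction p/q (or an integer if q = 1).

E = (6, -15/2)

1. E_x = 6  [line -7/3·x + -11/3·y + -27/2 = 0 ∩ |EC|² = 225/4]
2. E_y = -15/2  [line -7/3·x + -11/3·y + -27/2 = 0 ∩ |EC|² = 225/4]
   → E = (6, -15/2)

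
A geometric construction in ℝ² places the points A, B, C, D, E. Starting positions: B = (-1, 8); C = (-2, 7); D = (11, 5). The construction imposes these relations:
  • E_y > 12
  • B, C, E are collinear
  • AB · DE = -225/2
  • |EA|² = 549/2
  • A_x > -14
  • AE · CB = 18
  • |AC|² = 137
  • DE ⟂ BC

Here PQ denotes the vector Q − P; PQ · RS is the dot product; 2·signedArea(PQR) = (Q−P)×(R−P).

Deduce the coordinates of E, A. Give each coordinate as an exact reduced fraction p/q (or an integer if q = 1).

1. E_x = 7/2  [B, C, E are collinear ∩ DE ⟂ BC]
2. E_y = 25/2  [B, C, E are collinear ∩ DE ⟂ BC]
   → E = (7/2, 25/2)
3. A_x = -13  [AB · DE = -225/2 ∩ AE · CB = 18]
4. A_y = 11  [AB · DE = -225/2 ∩ AE · CB = 18]
   → A = (-13, 11)

A = (-13, 11)
E = (7/2, 25/2)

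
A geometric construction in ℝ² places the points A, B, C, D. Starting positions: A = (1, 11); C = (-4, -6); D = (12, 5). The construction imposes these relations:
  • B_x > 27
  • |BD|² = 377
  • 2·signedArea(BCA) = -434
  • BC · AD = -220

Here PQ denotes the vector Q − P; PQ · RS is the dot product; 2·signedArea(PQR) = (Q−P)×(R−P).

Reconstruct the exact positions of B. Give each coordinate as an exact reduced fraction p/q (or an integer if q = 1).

1. B_x = 28  [2·signedArea(BCA) = -434 ∩ BC · AD = -220]
2. B_y = 16  [2·signedArea(BCA) = -434 ∩ BC · AD = -220]
   → B = (28, 16)

B = (28, 16)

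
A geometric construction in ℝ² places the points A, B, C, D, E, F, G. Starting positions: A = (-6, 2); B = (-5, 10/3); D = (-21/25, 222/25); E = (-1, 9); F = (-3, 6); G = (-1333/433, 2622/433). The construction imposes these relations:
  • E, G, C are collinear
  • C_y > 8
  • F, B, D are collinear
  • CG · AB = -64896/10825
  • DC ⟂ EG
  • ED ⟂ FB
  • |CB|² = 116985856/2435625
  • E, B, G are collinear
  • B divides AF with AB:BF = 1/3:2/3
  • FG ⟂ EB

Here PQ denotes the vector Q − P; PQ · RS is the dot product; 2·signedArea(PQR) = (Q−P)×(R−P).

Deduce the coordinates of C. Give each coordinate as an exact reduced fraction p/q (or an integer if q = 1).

C = (-10861/10825, 97374/10825)

1. C_x = -10861/10825  [E, G, C are collinear ∩ DC ⟂ EG]
2. C_y = 97374/10825  [E, G, C are collinear ∩ DC ⟂ EG]
   → C = (-10861/10825, 97374/10825)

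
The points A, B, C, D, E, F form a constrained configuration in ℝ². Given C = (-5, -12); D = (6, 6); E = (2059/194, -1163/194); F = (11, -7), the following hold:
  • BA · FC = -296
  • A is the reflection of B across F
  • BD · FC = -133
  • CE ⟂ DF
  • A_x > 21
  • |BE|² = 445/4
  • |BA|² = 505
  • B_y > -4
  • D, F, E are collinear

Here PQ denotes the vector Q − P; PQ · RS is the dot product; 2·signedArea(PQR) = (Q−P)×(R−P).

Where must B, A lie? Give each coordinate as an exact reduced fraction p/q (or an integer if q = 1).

A = (43/2, -11)
B = (1/2, -3)

1. B_x = 1/2  [line 16·x + 5·y + 7 = 0 ∩ |BE|² = 445/4]
2. B_y = -3  [line 16·x + 5·y + 7 = 0 ∩ |BE|² = 445/4]
   → B = (1/2, -3)
3. A_x = 43/2  [A is the reflection of B across F]
4. A_y = -11  [A is the reflection of B across F]
   → A = (43/2, -11)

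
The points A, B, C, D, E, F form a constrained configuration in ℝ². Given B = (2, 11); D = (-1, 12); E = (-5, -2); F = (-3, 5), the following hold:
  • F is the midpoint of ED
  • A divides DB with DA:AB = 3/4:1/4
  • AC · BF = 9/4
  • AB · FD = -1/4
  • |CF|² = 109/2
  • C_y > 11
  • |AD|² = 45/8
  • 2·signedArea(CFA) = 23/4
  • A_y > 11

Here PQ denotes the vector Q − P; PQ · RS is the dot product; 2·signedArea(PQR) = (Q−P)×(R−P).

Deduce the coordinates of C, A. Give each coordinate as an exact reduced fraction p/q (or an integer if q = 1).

1. A_x = 5/4  [A divides DB with DA:AB = 3/4:1/4]
2. A_y = 45/4  [A divides DB with DA:AB = 3/4:1/4]
   → A = (5/4, 45/4)
3. C_x = 1/2  [2·signedArea(CFA) = 23/4 ∩ AC · BF = 9/4]
4. C_y = 23/2  [2·signedArea(CFA) = 23/4 ∩ AC · BF = 9/4]
   → C = (1/2, 23/2)

A = (5/4, 45/4)
C = (1/2, 23/2)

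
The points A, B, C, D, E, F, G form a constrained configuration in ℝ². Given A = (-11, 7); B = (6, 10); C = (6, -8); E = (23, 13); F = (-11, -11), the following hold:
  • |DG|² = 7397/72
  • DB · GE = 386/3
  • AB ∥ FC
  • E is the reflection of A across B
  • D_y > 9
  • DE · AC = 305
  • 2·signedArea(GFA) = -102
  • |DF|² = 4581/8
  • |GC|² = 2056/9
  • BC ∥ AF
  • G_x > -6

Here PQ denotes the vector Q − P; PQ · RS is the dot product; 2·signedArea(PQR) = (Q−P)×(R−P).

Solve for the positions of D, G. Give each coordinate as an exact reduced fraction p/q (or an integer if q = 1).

D = (7/4, 37/4)
G = (-16/3, 2)

1. D_x = 7/4  [line -17·x + 15·y + -109 = 0 ∩ |DF|² = 4581/8]
2. D_y = 37/4  [line -17·x + 15·y + -109 = 0 ∩ |DF|² = 4581/8]
   → D = (7/4, 37/4)
3. G_x = -16/3  [DB · GE = 386/3 ∩ 2·signedArea(GFA) = -102]
4. G_y = 2  [DB · GE = 386/3 ∩ 2·signedArea(GFA) = -102]
   → G = (-16/3, 2)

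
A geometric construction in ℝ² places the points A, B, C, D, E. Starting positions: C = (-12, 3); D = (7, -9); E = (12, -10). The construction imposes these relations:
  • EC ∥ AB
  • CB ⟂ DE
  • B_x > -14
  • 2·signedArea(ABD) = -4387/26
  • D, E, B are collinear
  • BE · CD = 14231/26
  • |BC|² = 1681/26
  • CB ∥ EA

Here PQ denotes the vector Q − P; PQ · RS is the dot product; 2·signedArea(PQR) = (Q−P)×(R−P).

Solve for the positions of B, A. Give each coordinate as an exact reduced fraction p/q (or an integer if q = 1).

1. B_x = -353/26  [D, E, B are collinear ∩ CB ⟂ DE]
2. B_y = -127/26  [D, E, B are collinear ∩ CB ⟂ DE]
   → B = (-353/26, -127/26)
3. A_x = 271/26  [EC ∥ AB ∩ CB ∥ EA]
4. A_y = -465/26  [EC ∥ AB ∩ CB ∥ EA]
   → A = (271/26, -465/26)

A = (271/26, -465/26)
B = (-353/26, -127/26)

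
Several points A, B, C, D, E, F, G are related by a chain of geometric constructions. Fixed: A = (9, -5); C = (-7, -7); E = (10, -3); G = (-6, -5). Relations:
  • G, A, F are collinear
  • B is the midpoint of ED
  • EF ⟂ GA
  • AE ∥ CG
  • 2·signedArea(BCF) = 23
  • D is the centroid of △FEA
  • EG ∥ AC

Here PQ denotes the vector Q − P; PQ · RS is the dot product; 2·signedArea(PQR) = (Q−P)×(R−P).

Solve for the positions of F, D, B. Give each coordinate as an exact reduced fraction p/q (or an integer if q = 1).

1. F_x = 10  [G, A, F are collinear ∩ EF ⟂ GA]
2. F_y = -5  [G, A, F are collinear ∩ EF ⟂ GA]
   → F = (10, -5)
3. D_x = 29/3  [D is the centroid of △FEA]
4. D_y = -13/3  [D is the centroid of △FEA]
   → D = (29/3, -13/3)
5. B_x = 59/6  [B is the midpoint of ED]
6. B_y = -11/3  [B is the midpoint of ED]
   → B = (59/6, -11/3)

B = (59/6, -11/3)
D = (29/3, -13/3)
F = (10, -5)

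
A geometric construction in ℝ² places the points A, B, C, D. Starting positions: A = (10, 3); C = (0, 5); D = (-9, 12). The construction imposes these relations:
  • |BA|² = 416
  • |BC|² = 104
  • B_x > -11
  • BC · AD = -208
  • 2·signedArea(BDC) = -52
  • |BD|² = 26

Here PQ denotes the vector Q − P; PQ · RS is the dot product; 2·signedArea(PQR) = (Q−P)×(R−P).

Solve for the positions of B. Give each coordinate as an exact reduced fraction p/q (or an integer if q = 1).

1. B_x = -10  [BC · AD = -208 ∩ 2·signedArea(BDC) = -52]
2. B_y = 7  [BC · AD = -208 ∩ 2·signedArea(BDC) = -52]
   → B = (-10, 7)

B = (-10, 7)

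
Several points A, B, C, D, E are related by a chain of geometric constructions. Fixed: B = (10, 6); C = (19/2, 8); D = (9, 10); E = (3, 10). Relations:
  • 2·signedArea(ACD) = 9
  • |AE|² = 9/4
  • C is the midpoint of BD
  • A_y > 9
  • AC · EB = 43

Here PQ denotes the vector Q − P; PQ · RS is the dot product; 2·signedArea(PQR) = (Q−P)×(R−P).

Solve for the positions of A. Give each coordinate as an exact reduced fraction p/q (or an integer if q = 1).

1. A_x = 9/2  [2·signedArea(ACD) = 9 ∩ AC · EB = 43]
2. A_y = 10  [2·signedArea(ACD) = 9 ∩ AC · EB = 43]
   → A = (9/2, 10)

A = (9/2, 10)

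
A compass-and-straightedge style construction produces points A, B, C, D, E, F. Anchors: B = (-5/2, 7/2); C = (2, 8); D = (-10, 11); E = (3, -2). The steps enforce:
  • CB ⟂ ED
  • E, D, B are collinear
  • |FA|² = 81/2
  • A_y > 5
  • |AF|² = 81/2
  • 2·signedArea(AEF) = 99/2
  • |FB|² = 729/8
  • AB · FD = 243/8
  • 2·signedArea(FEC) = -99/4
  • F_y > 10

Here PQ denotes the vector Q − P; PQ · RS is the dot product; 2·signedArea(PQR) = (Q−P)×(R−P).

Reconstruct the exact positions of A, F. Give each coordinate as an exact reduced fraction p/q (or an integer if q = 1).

1. F_x = 17/4  [line -10·x + -1·y + 211/4 = 0 ∩ |FB|² = 729/8]
2. F_y = 41/4  [line -10·x + -1·y + 211/4 = 0 ∩ |FB|² = 729/8]
   → F = (17/4, 41/4)
3. A_x = -1/4  [2·signedArea(AEF) = 99/2 ∩ AB · FD = 243/8]
4. A_y = 23/4  [2·signedArea(AEF) = 99/2 ∩ AB · FD = 243/8]
   → A = (-1/4, 23/4)

A = (-1/4, 23/4)
F = (17/4, 41/4)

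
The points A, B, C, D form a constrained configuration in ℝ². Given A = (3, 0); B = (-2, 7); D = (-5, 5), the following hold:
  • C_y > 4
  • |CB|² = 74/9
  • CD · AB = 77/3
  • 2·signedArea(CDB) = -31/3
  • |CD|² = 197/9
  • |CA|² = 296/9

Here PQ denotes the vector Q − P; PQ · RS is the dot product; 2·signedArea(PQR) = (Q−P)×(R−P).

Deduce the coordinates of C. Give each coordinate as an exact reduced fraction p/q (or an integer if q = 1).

1. C_x = -1/3  [CD · AB = 77/3 ∩ 2·signedArea(CDB) = -31/3]
2. C_y = 14/3  [CD · AB = 77/3 ∩ 2·signedArea(CDB) = -31/3]
   → C = (-1/3, 14/3)

C = (-1/3, 14/3)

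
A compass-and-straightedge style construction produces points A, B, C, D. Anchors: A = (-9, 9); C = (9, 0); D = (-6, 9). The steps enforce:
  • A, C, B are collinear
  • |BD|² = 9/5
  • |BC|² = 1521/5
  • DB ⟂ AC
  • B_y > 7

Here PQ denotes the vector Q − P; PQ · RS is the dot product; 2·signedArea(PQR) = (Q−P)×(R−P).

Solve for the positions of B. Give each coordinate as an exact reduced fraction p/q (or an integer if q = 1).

B = (-33/5, 39/5)

1. B_x = -33/5  [A, C, B are collinear ∩ DB ⟂ AC]
2. B_y = 39/5  [A, C, B are collinear ∩ DB ⟂ AC]
   → B = (-33/5, 39/5)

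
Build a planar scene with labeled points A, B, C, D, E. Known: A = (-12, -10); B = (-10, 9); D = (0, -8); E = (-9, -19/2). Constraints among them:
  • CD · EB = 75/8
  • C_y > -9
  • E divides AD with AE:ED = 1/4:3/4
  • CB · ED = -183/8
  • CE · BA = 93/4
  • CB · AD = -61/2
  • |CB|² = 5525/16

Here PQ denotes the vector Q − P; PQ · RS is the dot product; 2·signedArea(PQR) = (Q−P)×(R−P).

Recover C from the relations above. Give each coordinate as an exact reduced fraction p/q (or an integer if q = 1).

C = (-9/2, -35/4)

1. C_x = -9/2  [CB · ED = -183/8 ∩ CE · BA = 93/4]
2. C_y = -35/4  [CB · ED = -183/8 ∩ CE · BA = 93/4]
   → C = (-9/2, -35/4)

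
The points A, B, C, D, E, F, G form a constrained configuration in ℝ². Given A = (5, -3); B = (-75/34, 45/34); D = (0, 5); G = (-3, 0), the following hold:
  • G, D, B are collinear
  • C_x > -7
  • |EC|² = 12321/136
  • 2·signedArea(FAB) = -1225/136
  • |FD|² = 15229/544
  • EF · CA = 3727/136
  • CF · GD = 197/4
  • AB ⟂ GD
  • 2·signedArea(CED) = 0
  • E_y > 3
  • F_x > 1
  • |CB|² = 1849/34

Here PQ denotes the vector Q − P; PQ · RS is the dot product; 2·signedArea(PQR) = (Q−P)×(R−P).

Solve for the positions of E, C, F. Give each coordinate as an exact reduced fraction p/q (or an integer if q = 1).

1. F_x = 265/136  [line -147/34·x + -245/34·y + 1225/136 = 0 ∩ |FD|² = 15229/544]
2. F_y = 11/136  [line -147/34·x + -245/34·y + 1225/136 = 0 ∩ |FD|² = 15229/544]
   → F = (265/136, 11/136)
3. C_x = -6  [line -3·x + -5·y + -43 = 0 ∩ |CB|² = 1849/34]
4. C_y = -5  [line -3·x + -5·y + -43 = 0 ∩ |CB|² = 1849/34]
   → C = (-6, -5)
5. E_x = -75/68  [EF · CA = 3727/136 ∩ 2·signedArea(CED) = 0]
6. E_y = 215/68  [EF · CA = 3727/136 ∩ 2·signedArea(CED) = 0]
   → E = (-75/68, 215/68)

C = (-6, -5)
E = (-75/68, 215/68)
F = (265/136, 11/136)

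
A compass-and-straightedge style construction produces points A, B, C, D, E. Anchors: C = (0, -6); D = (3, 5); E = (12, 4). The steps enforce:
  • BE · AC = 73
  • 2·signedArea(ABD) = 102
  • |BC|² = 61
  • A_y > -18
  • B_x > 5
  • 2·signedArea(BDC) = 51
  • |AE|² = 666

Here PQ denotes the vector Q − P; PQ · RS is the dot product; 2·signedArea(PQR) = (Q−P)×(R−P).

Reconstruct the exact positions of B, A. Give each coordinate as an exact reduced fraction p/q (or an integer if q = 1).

A = (-3, -17)
B = (6, -1)

1. B_x = 6  [line 11·x + -3·y + -69 = 0 ∩ |BC|² = 61]
2. B_y = -1  [line 11·x + -3·y + -69 = 0 ∩ |BC|² = 61]
   → B = (6, -1)
3. A_x = -3  [BE · AC = 73 ∩ 2·signedArea(ABD) = 102]
4. A_y = -17  [BE · AC = 73 ∩ 2·signedArea(ABD) = 102]
   → A = (-3, -17)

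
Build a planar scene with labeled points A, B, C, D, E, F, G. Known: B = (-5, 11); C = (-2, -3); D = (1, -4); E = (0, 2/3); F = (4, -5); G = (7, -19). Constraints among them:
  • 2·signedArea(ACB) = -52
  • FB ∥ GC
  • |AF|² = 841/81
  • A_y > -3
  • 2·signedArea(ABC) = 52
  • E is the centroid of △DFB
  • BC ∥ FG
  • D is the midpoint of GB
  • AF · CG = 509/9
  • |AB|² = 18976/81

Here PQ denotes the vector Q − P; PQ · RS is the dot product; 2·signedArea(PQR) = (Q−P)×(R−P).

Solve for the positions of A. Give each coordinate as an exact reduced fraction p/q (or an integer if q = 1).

1. A_x = 5/3  [2·signedArea(ACB) = -52 ∩ AF · CG = 509/9]
2. A_y = -25/9  [2·signedArea(ACB) = -52 ∩ AF · CG = 509/9]
   → A = (5/3, -25/9)

A = (5/3, -25/9)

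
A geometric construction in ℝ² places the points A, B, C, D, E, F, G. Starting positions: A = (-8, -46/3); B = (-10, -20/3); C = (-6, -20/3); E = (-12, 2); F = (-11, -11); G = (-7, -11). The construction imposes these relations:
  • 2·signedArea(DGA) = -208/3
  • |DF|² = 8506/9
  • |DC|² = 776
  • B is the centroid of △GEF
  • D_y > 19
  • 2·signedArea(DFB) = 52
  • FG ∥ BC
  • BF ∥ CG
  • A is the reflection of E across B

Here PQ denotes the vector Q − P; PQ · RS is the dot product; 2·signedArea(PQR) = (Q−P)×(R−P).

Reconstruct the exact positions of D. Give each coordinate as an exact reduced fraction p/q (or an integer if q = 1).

1. D_x = -16  [line 13/3·x + -1·y + 266/3 = 0 ∩ |DC|² = 776]
2. D_y = 58/3  [line 13/3·x + -1·y + 266/3 = 0 ∩ |DC|² = 776]
   → D = (-16, 58/3)

D = (-16, 58/3)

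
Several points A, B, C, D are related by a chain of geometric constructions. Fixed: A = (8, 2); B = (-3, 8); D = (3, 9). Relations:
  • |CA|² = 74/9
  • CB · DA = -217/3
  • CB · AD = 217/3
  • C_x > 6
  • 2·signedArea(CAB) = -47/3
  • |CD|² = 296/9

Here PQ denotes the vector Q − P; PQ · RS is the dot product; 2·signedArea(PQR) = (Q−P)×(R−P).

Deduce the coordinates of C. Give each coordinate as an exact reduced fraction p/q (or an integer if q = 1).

1. C_x = 19/3  [CB · DA = -217/3 ∩ 2·signedArea(CAB) = -47/3]
2. C_y = 13/3  [CB · DA = -217/3 ∩ 2·signedArea(CAB) = -47/3]
   → C = (19/3, 13/3)

C = (19/3, 13/3)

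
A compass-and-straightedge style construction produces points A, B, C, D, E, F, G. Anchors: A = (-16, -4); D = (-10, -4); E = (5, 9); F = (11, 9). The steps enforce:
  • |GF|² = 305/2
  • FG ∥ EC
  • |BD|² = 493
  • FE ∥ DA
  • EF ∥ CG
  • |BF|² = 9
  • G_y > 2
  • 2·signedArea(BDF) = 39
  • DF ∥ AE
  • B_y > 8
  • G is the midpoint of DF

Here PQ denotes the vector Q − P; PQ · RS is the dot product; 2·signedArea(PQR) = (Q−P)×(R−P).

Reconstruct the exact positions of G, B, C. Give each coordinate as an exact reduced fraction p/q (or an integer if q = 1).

1. G_x = 1/2  [G is the midpoint of DF]
2. G_y = 5/2  [G is the midpoint of DF]
   → G = (1/2, 5/2)
3. B_x = 8  [line -13·x + 21·y + -85 = 0 ∩ |BD|² = 493]
4. B_y = 9  [line -13·x + 21·y + -85 = 0 ∩ |BD|² = 493]
   → B = (8, 9)
5. C_x = -11/2  [EF ∥ CG ∩ FG ∥ EC]
6. C_y = 5/2  [EF ∥ CG ∩ FG ∥ EC]
   → C = (-11/2, 5/2)

B = (8, 9)
C = (-11/2, 5/2)
G = (1/2, 5/2)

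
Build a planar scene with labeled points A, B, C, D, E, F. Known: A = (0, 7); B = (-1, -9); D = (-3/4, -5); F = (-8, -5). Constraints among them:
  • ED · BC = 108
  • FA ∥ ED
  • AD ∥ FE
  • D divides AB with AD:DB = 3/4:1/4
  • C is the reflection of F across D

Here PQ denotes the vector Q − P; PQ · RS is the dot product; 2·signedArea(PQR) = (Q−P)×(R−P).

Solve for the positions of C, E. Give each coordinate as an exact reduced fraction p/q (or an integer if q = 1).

C = (13/2, -5)
E = (-35/4, -17)

1. C_x = 13/2  [C is the reflection of F across D]
2. C_y = -5  [C is the reflection of F across D]
   → C = (13/2, -5)
3. E_x = -35/4  [FA ∥ ED ∩ AD ∥ FE]
4. E_y = -17  [FA ∥ ED ∩ AD ∥ FE]
   → E = (-35/4, -17)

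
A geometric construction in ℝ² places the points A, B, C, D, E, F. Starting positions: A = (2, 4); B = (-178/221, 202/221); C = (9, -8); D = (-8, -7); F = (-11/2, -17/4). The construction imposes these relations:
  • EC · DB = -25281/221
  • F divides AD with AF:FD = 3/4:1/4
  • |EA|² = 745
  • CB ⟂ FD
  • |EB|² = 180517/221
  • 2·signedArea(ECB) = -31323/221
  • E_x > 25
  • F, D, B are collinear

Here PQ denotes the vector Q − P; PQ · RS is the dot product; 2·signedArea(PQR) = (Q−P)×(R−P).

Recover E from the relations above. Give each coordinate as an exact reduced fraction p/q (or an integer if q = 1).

E = (26, -9)

1. E_x = 26  [line -1590/221·x + -1749/221·y + 25599/221 = 0 ∩ |EA|² = 745]
2. E_y = -9  [line -1590/221·x + -1749/221·y + 25599/221 = 0 ∩ |EA|² = 745]
   → E = (26, -9)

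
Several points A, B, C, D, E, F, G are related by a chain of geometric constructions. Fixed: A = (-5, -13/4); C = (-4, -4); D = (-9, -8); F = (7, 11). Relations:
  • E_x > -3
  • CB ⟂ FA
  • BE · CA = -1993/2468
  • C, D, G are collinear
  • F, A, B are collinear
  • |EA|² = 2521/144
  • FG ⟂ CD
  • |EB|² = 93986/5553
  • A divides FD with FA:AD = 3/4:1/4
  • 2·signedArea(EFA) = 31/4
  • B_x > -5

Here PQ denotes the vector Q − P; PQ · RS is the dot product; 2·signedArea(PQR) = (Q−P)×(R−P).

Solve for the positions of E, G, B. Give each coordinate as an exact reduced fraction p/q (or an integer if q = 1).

B = (-3057/617, -1972/617)
E = (-2, -1/3)
G = (411/41, 296/41)

1. E_x = -2  [line 57/4·x + -12·y + 49/2 = 0 ∩ |EA|² = 2521/144]
2. E_y = -1/3  [line 57/4·x + -12·y + 49/2 = 0 ∩ |EA|² = 2521/144]
   → E = (-2, -1/3)
3. G_x = 411/41  [C, D, G are collinear ∩ FG ⟂ CD]
4. G_y = 296/41  [C, D, G are collinear ∩ FG ⟂ CD]
   → G = (411/41, 296/41)
5. B_x = -3057/617  [F, A, B are collinear ∩ CB ⟂ FA]
6. B_y = -1972/617  [F, A, B are collinear ∩ CB ⟂ FA]
   → B = (-3057/617, -1972/617)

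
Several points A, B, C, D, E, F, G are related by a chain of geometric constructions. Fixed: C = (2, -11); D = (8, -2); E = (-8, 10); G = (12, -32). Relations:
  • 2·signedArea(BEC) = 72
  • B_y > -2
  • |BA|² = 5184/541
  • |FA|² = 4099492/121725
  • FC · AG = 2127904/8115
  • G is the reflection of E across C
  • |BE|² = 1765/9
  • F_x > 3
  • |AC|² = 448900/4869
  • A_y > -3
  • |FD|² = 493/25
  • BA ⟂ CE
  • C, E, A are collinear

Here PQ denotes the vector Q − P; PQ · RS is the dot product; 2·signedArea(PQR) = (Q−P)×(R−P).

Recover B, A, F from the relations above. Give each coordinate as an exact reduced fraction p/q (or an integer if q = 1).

1. A_x = -3454/1623  [line -21·x + -10·y + -68 = 0 ∩ |AC|² = 448900/4869]
2. A_y = -1261/541  [line -21·x + -10·y + -68 = 0 ∩ |AC|² = 448900/4869]
   → A = (-3454/1623, -1261/541)
3. F_x = 18/5  [line -22930/1623·x + 16051/541·y + 249937/2705 = 0 ∩ |FA|² = 4099492/121725]
4. F_y = -7/5  [line -22930/1623·x + 16051/541·y + 249937/2705 = 0 ∩ |FA|² = 4099492/121725]
   → F = (18/5, -7/5)
5. B_x = 2/3  [2·signedArea(BEC) = 72 ∩ BA ⟂ CE]
6. B_y = -1  [2·signedArea(BEC) = 72 ∩ BA ⟂ CE]
   → B = (2/3, -1)

A = (-3454/1623, -1261/541)
B = (2/3, -1)
F = (18/5, -7/5)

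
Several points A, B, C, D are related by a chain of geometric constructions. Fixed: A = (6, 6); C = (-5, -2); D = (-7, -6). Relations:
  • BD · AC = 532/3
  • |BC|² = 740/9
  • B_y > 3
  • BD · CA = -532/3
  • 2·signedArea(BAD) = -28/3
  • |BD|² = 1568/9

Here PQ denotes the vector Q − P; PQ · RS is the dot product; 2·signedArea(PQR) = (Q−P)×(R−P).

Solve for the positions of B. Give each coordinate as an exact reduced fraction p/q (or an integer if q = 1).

1. B_x = 7/3  [BD · AC = 532/3 ∩ 2·signedArea(BAD) = -28/3]
2. B_y = 10/3  [BD · AC = 532/3 ∩ 2·signedArea(BAD) = -28/3]
   → B = (7/3, 10/3)

B = (7/3, 10/3)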